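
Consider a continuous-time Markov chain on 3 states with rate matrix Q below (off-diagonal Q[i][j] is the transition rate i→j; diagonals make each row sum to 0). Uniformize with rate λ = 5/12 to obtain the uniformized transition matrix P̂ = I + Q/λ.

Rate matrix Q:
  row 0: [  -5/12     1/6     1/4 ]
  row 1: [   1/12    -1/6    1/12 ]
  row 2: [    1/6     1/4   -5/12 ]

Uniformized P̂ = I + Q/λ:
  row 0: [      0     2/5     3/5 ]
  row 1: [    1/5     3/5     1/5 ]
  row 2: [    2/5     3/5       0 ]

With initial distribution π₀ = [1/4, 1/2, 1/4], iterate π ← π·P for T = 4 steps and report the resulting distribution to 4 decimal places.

t=0: π = [0.2500, 0.5000, 0.2500]
t=1: π = [0.2000, 0.5500, 0.2500]
t=2: π = [0.2100, 0.5600, 0.2300]
t=3: π = [0.2040, 0.5580, 0.2380]
t=4: π = [0.2068, 0.5592, 0.2340]

π = [0.2068, 0.5592, 0.2340]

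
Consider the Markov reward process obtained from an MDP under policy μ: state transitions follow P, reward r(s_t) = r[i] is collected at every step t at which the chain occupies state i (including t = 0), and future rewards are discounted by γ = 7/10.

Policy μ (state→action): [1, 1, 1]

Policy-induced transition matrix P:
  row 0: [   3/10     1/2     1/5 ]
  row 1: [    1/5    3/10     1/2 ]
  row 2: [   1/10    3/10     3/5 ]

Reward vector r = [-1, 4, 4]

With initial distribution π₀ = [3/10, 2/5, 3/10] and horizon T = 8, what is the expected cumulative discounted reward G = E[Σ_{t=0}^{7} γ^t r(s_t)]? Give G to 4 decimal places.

G = 9.1355

t=0: π = [0.3000, 0.4000, 0.3000], E[r] = 2.5000, γ^t·E[r] = 2.500000, running G = 2.500000
t=1: π = [0.2000, 0.3600, 0.4400], E[r] = 3.0000, γ^t·E[r] = 2.100000, running G = 4.600000
t=2: π = [0.1760, 0.3400, 0.4840], E[r] = 3.1200, γ^t·E[r] = 1.528800, running G = 6.128800
t=3: π = [0.1692, 0.3352, 0.4956], E[r] = 3.1540, γ^t·E[r] = 1.081822, running G = 7.210622
t=4: π = [0.1674, 0.3338, 0.4988], E[r] = 3.1632, γ^t·E[r] = 0.759484, running G = 7.970106
t=5: π = [0.1669, 0.3335, 0.4997], E[r] = 3.1657, γ^t·E[r] = 0.532063, running G = 8.502169
t=6: π = [0.1667, 0.3334, 0.4999], E[r] = 3.1664, γ^t·E[r] = 0.372525, running G = 8.874694
t=7: π = [0.1667, 0.3333, 0.5000], E[r] = 3.1666, γ^t·E[r] = 0.260783, running G = 9.135476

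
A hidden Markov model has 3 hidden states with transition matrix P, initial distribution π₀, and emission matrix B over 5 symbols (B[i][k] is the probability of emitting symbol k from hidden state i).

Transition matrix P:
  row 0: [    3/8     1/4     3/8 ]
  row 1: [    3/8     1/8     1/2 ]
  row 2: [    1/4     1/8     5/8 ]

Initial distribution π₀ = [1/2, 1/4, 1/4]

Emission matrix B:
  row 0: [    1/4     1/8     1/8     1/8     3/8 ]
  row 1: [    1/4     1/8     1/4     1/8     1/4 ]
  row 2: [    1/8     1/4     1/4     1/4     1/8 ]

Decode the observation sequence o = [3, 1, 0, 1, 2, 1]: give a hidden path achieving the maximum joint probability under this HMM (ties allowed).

t=0: δ = [6.250e-02, 3.125e-02, 6.250e-02]  (obs o_0=3)
t=1: δ = [2.930e-03, 1.953e-03, 9.766e-03]  ψ = [0, 0, 2]  (obs o_1=1)
t=2: δ = [6.104e-04, 3.052e-04, 7.629e-04]  ψ = [2, 2, 2]  (obs o_2=0)
t=3: δ = [2.861e-05, 1.907e-05, 1.192e-04]  ψ = [0, 0, 2]  (obs o_3=1)
t=4: δ = [3.725e-06, 3.725e-06, 1.863e-05]  ψ = [2, 2, 2]  (obs o_4=2)
t=5: δ = [5.821e-07, 2.910e-07, 2.910e-06]  ψ = [2, 2, 2]  (obs o_5=1)
backtrack: best end state = 2; path = [2, 2, 2, 2, 2, 2]

path = [2, 2, 2, 2, 2, 2]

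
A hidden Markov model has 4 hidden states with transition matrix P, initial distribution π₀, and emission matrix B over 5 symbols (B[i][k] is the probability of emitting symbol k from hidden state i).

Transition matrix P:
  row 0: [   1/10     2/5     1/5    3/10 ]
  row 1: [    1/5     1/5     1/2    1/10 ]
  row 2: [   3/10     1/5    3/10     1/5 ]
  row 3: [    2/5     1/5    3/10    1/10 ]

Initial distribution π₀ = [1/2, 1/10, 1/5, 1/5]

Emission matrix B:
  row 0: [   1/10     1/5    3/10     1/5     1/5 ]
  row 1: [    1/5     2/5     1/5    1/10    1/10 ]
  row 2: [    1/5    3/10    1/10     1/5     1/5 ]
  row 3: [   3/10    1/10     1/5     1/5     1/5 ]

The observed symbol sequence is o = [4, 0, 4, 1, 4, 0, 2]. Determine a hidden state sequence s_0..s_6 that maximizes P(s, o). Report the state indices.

t=0: δ = [1.000e-01, 1.000e-02, 4.000e-02, 4.000e-02]  (obs o_0=4)
t=1: δ = [1.600e-03, 8.000e-03, 4.000e-03, 9.000e-03]  ψ = [3, 0, 0, 0]  (obs o_1=0)
t=2: δ = [7.200e-04, 1.800e-04, 8.000e-04, 1.800e-04]  ψ = [3, 3, 1, 3]  (obs o_2=4)
t=3: δ = [4.800e-05, 1.152e-04, 7.200e-05, 2.160e-05]  ψ = [2, 0, 2, 0]  (obs o_3=1)
t=4: δ = [4.608e-06, 2.304e-06, 1.152e-05, 2.880e-06]  ψ = [1, 1, 1, 0]  (obs o_4=4)
t=5: δ = [3.456e-07, 4.608e-07, 6.912e-07, 6.912e-07]  ψ = [2, 2, 2, 2]  (obs o_5=0)
t=6: δ = [8.294e-08, 2.765e-08, 2.304e-08, 2.765e-08]  ψ = [3, 0, 1, 2]  (obs o_6=2)
backtrack: best end state = 0; path = [0, 3, 0, 1, 2, 3, 0]

path = [0, 3, 0, 1, 2, 3, 0]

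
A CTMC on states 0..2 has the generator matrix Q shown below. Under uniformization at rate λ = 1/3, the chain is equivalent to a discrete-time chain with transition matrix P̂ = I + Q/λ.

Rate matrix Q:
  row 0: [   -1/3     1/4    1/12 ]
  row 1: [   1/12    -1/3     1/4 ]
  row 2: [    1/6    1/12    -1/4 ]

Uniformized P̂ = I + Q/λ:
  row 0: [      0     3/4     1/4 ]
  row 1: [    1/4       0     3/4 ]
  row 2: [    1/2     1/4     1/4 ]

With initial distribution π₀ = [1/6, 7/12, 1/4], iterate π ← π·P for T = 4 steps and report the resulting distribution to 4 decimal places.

π = [0.2907, 0.2972, 0.4121]

t=0: π = [0.1667, 0.5833, 0.2500]
t=1: π = [0.2708, 0.1875, 0.5417]
t=2: π = [0.3177, 0.3385, 0.3438]
t=3: π = [0.2565, 0.3242, 0.4193]
t=4: π = [0.2907, 0.2972, 0.4121]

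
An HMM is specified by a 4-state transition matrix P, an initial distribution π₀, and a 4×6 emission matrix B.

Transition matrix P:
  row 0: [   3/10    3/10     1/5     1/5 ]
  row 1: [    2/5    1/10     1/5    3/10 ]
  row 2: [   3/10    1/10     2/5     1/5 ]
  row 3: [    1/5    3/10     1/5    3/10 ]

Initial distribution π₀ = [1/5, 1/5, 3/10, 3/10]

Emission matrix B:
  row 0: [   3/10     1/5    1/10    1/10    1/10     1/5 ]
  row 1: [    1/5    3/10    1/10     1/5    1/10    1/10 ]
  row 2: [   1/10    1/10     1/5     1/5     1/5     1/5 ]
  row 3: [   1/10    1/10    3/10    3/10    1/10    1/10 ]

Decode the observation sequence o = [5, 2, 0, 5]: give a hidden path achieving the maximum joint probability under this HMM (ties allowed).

t=0: δ = [4.000e-02, 2.000e-02, 6.000e-02, 3.000e-02]  (obs o_0=5)
t=1: δ = [1.800e-03, 1.200e-03, 4.800e-03, 3.600e-03]  ψ = [2, 0, 2, 2]  (obs o_1=2)
t=2: δ = [4.320e-04, 2.160e-04, 1.920e-04, 1.080e-04]  ψ = [2, 3, 2, 3]  (obs o_2=0)
t=3: δ = [2.592e-05, 1.296e-05, 1.728e-05, 8.640e-06]  ψ = [0, 0, 0, 0]  (obs o_3=5)
backtrack: best end state = 0; path = [2, 2, 0, 0]

path = [2, 2, 0, 0]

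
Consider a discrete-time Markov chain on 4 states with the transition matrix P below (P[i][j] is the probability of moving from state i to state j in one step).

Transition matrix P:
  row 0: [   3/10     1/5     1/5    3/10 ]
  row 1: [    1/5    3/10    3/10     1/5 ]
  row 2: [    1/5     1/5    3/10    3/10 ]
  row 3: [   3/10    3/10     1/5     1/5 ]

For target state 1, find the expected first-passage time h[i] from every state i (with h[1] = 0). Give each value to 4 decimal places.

First-step conditioning: h[1] = 0; for i ≠ 1, h[i] = 1 + Σ_k P[i][k]·h[k].
  h[0] = 1 + 3/10·h[0] + 1/5·h[2] + 3/10·h[3]
  h[2] = 1 + 1/5·h[0] + 3/10·h[2] + 3/10·h[3]
  h[3] = 1 + 3/10·h[0] + 1/5·h[2] + 1/5·h[3]
Solving the 3×3 linear system over states ≠ 1 gives exactly h = [22/5, 0, 22/5, 4] (h[1] = 0 is the target).

h = [4.4000, 0.0000, 4.4000, 4.0000]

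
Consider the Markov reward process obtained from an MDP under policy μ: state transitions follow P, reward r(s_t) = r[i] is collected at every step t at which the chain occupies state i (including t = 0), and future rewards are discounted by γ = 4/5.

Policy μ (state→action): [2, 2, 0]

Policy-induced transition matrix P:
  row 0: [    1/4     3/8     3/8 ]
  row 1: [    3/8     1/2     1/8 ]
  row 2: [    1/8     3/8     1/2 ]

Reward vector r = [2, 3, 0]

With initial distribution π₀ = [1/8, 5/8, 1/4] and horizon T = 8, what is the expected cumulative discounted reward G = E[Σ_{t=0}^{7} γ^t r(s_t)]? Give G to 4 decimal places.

G = 7.9980

t=0: π = [0.1250, 0.6250, 0.2500], E[r] = 2.1250, γ^t·E[r] = 2.125000, running G = 2.125000
t=1: π = [0.2969, 0.4531, 0.2500], E[r] = 1.9531, γ^t·E[r] = 1.562500, running G = 3.687500
t=2: π = [0.2754, 0.4316, 0.2930], E[r] = 1.8457, γ^t·E[r] = 1.181250, running G = 4.868750
t=3: π = [0.2673, 0.4290, 0.3037], E[r] = 1.8215, γ^t·E[r] = 0.932625, running G = 5.801375
t=4: π = [0.2657, 0.4286, 0.3057], E[r] = 1.8172, γ^t·E[r] = 0.744313, running G = 6.545688
t=5: π = [0.2654, 0.4286, 0.3061], E[r] = 1.8165, γ^t·E[r] = 0.595216, running G = 7.140904
t=6: π = [0.2653, 0.4286, 0.3061], E[r] = 1.8163, γ^t·E[r] = 0.476144, running G = 7.617048
t=7: π = [0.2653, 0.4286, 0.3061], E[r] = 1.8163, γ^t·E[r] = 0.380912, running G = 7.997960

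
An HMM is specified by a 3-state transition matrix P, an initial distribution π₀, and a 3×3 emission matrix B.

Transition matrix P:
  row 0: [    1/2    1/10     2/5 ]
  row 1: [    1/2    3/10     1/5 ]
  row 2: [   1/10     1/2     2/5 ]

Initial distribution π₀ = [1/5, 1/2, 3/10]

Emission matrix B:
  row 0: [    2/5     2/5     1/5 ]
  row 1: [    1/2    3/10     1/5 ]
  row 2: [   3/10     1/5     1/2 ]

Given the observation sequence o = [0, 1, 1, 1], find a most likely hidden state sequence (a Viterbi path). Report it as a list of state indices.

path = [1, 0, 0, 0]

t=0: δ = [8.000e-02, 2.500e-01, 9.000e-02]  (obs o_0=0)
t=1: δ = [5.000e-02, 2.250e-02, 1.000e-02]  ψ = [1, 1, 1]  (obs o_1=1)
t=2: δ = [1.000e-02, 2.025e-03, 4.000e-03]  ψ = [0, 1, 0]  (obs o_2=1)
t=3: δ = [2.000e-03, 6.000e-04, 8.000e-04]  ψ = [0, 2, 0]  (obs o_3=1)
backtrack: best end state = 0; path = [1, 0, 0, 0]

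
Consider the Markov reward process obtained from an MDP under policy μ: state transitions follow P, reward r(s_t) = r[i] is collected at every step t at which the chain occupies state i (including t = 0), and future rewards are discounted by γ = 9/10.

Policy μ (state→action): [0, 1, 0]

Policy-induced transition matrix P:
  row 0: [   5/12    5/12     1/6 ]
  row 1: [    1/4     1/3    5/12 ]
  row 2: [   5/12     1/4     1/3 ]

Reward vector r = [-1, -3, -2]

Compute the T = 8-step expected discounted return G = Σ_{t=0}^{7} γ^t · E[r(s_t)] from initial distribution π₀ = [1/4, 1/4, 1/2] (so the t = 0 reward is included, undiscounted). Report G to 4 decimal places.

G = -11.2481

t=0: π = [0.2500, 0.2500, 0.5000], E[r] = -2.0000, γ^t·E[r] = -2.000000, running G = -2.000000
t=1: π = [0.3750, 0.3125, 0.3125], E[r] = -1.9375, γ^t·E[r] = -1.743750, running G = -3.743750
t=2: π = [0.3646, 0.3385, 0.2969], E[r] = -1.9740, γ^t·E[r] = -1.598906, running G = -5.342656
t=3: π = [0.3602, 0.3390, 0.3008], E[r] = -1.9787, γ^t·E[r] = -1.442496, running G = -6.785152
t=4: π = [0.3602, 0.3383, 0.3015], E[r] = -1.9781, γ^t·E[r] = -1.297843, running G = -8.082995
t=5: π = [0.3603, 0.3382, 0.3015], E[r] = -1.9779, γ^t·E[r] = -1.167950, running G = -9.250946
t=6: π = [0.3603, 0.3382, 0.3015], E[r] = -1.9779, γ^t·E[r] = -1.051156, running G = -10.302102
t=7: π = [0.3603, 0.3382, 0.3015], E[r] = -1.9779, γ^t·E[r] = -0.946043, running G = -11.248145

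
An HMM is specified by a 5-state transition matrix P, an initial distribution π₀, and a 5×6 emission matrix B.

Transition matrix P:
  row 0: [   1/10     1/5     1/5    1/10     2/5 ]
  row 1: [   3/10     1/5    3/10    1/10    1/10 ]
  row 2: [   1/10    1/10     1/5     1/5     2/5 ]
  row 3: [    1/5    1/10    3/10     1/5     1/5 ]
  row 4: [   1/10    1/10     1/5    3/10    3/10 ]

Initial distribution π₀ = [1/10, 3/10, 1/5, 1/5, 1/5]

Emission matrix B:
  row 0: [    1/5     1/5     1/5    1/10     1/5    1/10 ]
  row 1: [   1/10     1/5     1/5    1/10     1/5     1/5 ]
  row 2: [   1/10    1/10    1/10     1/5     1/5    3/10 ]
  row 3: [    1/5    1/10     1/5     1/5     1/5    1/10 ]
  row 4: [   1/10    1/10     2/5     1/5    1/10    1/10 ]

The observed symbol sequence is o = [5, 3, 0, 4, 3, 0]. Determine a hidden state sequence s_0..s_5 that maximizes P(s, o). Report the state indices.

path = [2, 4, 3, 2, 4, 3]

t=0: δ = [1.000e-02, 6.000e-02, 6.000e-02, 2.000e-02, 2.000e-02]  (obs o_0=5)
t=1: δ = [1.800e-03, 1.200e-03, 3.600e-03, 2.400e-03, 4.800e-03]  ψ = [1, 1, 1, 2, 2]  (obs o_1=3)
t=2: δ = [9.600e-05, 4.800e-05, 9.600e-05, 2.880e-04, 1.440e-04]  ψ = [3, 4, 4, 4, 2]  (obs o_2=0)
t=3: δ = [1.152e-05, 5.760e-06, 1.728e-05, 1.152e-05, 5.760e-06]  ψ = [3, 3, 3, 3, 3]  (obs o_3=4)
t=4: δ = [2.304e-07, 2.304e-07, 6.912e-07, 6.912e-07, 1.382e-06]  ψ = [3, 0, 2, 2, 2]  (obs o_4=3)
t=5: δ = [2.765e-08, 1.382e-08, 2.765e-08, 8.294e-08, 4.147e-08]  ψ = [3, 4, 4, 4, 4]  (obs o_5=0)
backtrack: best end state = 3; path = [2, 4, 3, 2, 4, 3]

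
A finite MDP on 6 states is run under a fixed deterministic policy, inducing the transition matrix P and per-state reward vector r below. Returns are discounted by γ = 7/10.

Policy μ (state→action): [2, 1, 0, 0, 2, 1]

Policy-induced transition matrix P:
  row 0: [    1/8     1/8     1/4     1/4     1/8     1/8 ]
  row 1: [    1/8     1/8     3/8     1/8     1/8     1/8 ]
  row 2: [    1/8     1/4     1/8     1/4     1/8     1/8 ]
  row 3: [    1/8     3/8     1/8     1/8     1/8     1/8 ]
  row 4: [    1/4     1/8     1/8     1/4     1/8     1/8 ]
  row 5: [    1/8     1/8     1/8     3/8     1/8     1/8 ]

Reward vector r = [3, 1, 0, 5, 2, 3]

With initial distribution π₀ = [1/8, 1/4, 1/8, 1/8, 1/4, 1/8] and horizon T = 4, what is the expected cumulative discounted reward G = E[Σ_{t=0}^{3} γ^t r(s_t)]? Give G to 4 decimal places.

t=0: π = [0.1250, 0.2500, 0.1250, 0.1250, 0.2500, 0.1250], E[r] = 2.1250, γ^t·E[r] = 2.125000, running G = 2.125000
t=1: π = [0.1563, 0.1719, 0.2031, 0.2188, 0.1250, 0.1250], E[r] = 2.3594, γ^t·E[r] = 1.651563, running G = 3.776563
t=2: π = [0.1406, 0.2051, 0.1875, 0.2168, 0.1250, 0.1250], E[r] = 2.3359, γ^t·E[r] = 1.144609, running G = 4.921172
t=3: π = [0.1406, 0.2026, 0.1938, 0.2129, 0.1250, 0.1250], E[r] = 2.3140, γ^t·E[r] = 0.793690, running G = 5.714862

G = 5.7149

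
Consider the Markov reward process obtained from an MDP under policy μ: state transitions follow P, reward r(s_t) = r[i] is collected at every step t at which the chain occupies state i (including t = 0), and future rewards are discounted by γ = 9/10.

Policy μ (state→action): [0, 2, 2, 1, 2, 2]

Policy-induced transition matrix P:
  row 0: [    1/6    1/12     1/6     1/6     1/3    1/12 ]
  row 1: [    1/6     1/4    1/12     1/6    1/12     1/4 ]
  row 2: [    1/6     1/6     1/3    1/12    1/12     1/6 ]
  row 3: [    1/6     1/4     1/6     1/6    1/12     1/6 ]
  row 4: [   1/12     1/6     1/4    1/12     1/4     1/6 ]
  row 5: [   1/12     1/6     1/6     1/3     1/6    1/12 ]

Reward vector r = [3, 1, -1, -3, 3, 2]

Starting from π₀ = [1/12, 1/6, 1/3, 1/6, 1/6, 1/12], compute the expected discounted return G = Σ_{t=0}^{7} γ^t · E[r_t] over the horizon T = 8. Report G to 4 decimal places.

G = 3.5834

t=0: π = [0.0833, 0.1667, 0.3333, 0.1667, 0.1667, 0.0833], E[r] = 0.2500, γ^t·E[r] = 0.250000, running G = 0.250000
t=1: π = [0.1458, 0.1875, 0.2222, 0.1389, 0.1389, 0.1667], E[r] = 0.7361, γ^t·E[r] = 0.662500, running G = 0.912500
t=2: π = [0.1412, 0.1817, 0.1997, 0.1644, 0.1568, 0.1563], E[r] = 0.6956, γ^t·E[r] = 0.563438, running G = 1.475938
t=3: π = [0.1406, 0.1837, 0.1979, 0.1630, 0.1578, 0.1570], E[r] = 0.7060, γ^t·E[r] = 0.514688, running G = 1.990625
t=4: π = [0.1404, 0.1838, 0.1975, 0.1632, 0.1579, 0.1572], E[r] = 0.7060, γ^t·E[r] = 0.463211, running G = 2.453836
t=5: π = [0.1404, 0.1839, 0.1974, 0.1633, 0.1578, 0.1572], E[r] = 0.7059, γ^t·E[r] = 0.416814, running G = 2.870650
t=6: π = [0.1404, 0.1839, 0.1974, 0.1633, 0.1578, 0.1572], E[r] = 0.7059, γ^t·E[r] = 0.375128, running G = 3.245778
t=7: π = [0.1404, 0.1839, 0.1974, 0.1633, 0.1578, 0.1572], E[r] = 0.7059, γ^t·E[r] = 0.337614, running G = 3.583393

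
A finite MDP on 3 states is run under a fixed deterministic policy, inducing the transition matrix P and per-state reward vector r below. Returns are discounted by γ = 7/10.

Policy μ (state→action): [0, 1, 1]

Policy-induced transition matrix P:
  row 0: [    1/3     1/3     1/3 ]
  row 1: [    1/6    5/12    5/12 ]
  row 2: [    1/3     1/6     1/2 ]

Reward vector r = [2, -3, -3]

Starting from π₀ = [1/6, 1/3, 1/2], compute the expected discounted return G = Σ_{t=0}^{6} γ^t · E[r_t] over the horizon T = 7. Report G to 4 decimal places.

t=0: π = [0.1667, 0.3333, 0.5000], E[r] = -2.1667, γ^t·E[r] = -2.166667, running G = -2.166667
t=1: π = [0.2778, 0.2778, 0.4444], E[r] = -1.6111, γ^t·E[r] = -1.127778, running G = -3.294444
t=2: π = [0.2870, 0.2824, 0.4306], E[r] = -1.5648, γ^t·E[r] = -0.766759, running G = -4.061204
t=3: π = [0.2863, 0.2851, 0.4286], E[r] = -1.5687, γ^t·E[r] = -0.538055, running G = -4.599258
t=4: π = [0.2858, 0.2857, 0.4285], E[r] = -1.5709, γ^t·E[r] = -0.377179, running G = -4.976437
t=5: π = [0.2857, 0.2857, 0.4286], E[r] = -1.5714, γ^t·E[r] = -0.264102, running G = -5.240539
t=6: π = [0.2857, 0.2857, 0.4286], E[r] = -1.5714, γ^t·E[r] = -0.184877, running G = -5.425416

G = -5.4254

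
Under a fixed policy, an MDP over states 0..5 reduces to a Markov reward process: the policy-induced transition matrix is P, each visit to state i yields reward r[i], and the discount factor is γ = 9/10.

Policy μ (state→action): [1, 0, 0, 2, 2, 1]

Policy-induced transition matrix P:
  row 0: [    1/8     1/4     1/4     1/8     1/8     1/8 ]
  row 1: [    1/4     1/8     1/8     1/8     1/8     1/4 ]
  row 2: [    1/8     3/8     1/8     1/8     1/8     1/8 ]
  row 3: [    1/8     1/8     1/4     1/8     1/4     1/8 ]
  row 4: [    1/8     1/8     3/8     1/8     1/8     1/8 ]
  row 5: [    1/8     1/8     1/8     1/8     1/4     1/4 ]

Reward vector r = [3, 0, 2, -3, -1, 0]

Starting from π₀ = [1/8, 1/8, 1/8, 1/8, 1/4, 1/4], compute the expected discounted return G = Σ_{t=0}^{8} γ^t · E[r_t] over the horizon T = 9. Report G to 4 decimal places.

t=0: π = [0.1250, 0.1250, 0.1250, 0.1250, 0.2500, 0.2500], E[r] = 0.0000, γ^t·E[r] = 0.000000, running G = 0.000000
t=1: π = [0.1406, 0.1719, 0.2188, 0.1250, 0.1719, 0.1719], E[r] = 0.3125, γ^t·E[r] = 0.281250, running G = 0.281250
t=2: π = [0.1465, 0.1973, 0.2012, 0.1250, 0.1621, 0.1680], E[r] = 0.3047, γ^t·E[r] = 0.246797, running G = 0.528047
t=3: π = [0.1497, 0.1936, 0.1995, 0.1250, 0.1616, 0.1707], E[r] = 0.3113, γ^t·E[r] = 0.226923, running G = 0.754969
t=4: π = [0.1492, 0.1936, 0.1997, 0.1250, 0.1620, 0.1705], E[r] = 0.3101, γ^t·E[r] = 0.203469, running G = 0.958439
t=5: π = [0.1492, 0.1936, 0.1998, 0.1250, 0.1619, 0.1705], E[r] = 0.3102, γ^t·E[r] = 0.183156, running G = 1.141595
t=6: π = [0.1492, 0.1936, 0.1998, 0.1250, 0.1619, 0.1705], E[r] = 0.3102, γ^t·E[r] = 0.164840, running G = 1.306435
t=7: π = [0.1492, 0.1936, 0.1998, 0.1250, 0.1619, 0.1705], E[r] = 0.3102, γ^t·E[r] = 0.148356, running G = 1.454791
t=8: π = [0.1492, 0.1936, 0.1998, 0.1250, 0.1619, 0.1705], E[r] = 0.3102, γ^t·E[r] = 0.133521, running G = 1.588312

G = 1.5883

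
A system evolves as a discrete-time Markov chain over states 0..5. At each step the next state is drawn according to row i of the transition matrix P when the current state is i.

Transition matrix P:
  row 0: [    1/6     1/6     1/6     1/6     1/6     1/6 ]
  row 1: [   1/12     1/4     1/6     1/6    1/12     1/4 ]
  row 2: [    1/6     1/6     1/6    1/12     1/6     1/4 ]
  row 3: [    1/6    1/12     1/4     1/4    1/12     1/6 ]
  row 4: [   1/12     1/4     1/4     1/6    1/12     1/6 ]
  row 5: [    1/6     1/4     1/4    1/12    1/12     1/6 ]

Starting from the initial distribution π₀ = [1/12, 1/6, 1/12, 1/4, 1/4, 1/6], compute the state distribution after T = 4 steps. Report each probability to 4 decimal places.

π = [0.1409, 0.1970, 0.2048, 0.1450, 0.1122, 0.2001]

t=0: π = [0.0833, 0.1667, 0.0833, 0.2500, 0.2500, 0.1667]
t=1: π = [0.1319, 0.1944, 0.2222, 0.1667, 0.0972, 0.1875]
t=2: π = [0.1424, 0.1927, 0.2043, 0.1464, 0.1128, 0.2014]
t=3: π = [0.1412, 0.1967, 0.2051, 0.1451, 0.1122, 0.1997]
t=4: π = [0.1409, 0.1970, 0.2048, 0.1450, 0.1122, 0.2001]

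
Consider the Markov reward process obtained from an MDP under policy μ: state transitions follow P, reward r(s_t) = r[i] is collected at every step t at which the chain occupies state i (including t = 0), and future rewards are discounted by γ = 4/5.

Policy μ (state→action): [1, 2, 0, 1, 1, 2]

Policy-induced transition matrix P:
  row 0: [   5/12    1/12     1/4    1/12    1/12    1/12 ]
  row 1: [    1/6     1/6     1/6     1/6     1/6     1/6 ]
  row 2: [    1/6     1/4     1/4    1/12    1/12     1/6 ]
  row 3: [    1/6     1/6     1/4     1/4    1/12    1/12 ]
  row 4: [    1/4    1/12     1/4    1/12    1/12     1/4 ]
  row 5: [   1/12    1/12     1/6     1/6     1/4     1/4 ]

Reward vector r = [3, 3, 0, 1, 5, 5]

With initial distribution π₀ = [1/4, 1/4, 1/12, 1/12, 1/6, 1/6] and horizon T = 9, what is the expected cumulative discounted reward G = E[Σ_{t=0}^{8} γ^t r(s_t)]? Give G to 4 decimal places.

G = 12.0543

t=0: π = [0.2500, 0.2500, 0.0833, 0.0833, 0.1667, 0.1667], E[r] = 3.2500, γ^t·E[r] = 3.250000, running G = 3.250000
t=1: π = [0.2292, 0.1250, 0.2153, 0.1319, 0.1319, 0.1667], E[r] = 2.6875, γ^t·E[r] = 2.150000, running G = 5.400000
t=2: π = [0.2211, 0.1406, 0.2257, 0.1296, 0.1215, 0.1615], E[r] = 2.6296, γ^t·E[r] = 1.682963, running G = 7.082963
t=3: π = [0.2186, 0.1435, 0.2248, 0.1301, 0.1220, 0.1610], E[r] = 2.6313, γ^t·E[r] = 1.347210, running G = 8.430173
t=4: π = [0.2181, 0.1436, 0.2246, 0.1304, 0.1221, 0.1612], E[r] = 2.6320, γ^t·E[r] = 1.078054, running G = 9.508227
t=5: π = [0.2179, 0.1436, 0.2246, 0.1305, 0.1222, 0.1612], E[r] = 2.6321, γ^t·E[r] = 0.862478, running G = 10.370706
t=6: π = [0.2179, 0.1436, 0.2246, 0.1305, 0.1222, 0.1613], E[r] = 2.6321, γ^t·E[r] = 0.689988, running G = 11.060694
t=7: π = [0.2179, 0.1436, 0.2246, 0.1305, 0.1222, 0.1613], E[r] = 2.6321, γ^t·E[r] = 0.551992, running G = 11.612686
t=8: π = [0.2179, 0.1436, 0.2246, 0.1305, 0.1222, 0.1613], E[r] = 2.6321, γ^t·E[r] = 0.441594, running G = 12.054280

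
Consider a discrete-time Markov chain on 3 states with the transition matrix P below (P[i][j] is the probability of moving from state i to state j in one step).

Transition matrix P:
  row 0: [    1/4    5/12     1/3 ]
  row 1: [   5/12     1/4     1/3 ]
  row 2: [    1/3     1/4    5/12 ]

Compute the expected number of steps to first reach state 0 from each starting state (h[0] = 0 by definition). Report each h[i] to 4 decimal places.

First-step conditioning: h[0] = 0; for i ≠ 0, h[i] = 1 + Σ_k P[i][k]·h[k].
  h[1] = 1 + 1/4·h[1] + 1/3·h[2]
  h[2] = 1 + 1/4·h[1] + 5/12·h[2]
Solving the 2×2 linear system over states ≠ 0 gives exactly h = [0, 44/17, 48/17] (h[0] = 0 is the target).

h = [0.0000, 2.5882, 2.8235]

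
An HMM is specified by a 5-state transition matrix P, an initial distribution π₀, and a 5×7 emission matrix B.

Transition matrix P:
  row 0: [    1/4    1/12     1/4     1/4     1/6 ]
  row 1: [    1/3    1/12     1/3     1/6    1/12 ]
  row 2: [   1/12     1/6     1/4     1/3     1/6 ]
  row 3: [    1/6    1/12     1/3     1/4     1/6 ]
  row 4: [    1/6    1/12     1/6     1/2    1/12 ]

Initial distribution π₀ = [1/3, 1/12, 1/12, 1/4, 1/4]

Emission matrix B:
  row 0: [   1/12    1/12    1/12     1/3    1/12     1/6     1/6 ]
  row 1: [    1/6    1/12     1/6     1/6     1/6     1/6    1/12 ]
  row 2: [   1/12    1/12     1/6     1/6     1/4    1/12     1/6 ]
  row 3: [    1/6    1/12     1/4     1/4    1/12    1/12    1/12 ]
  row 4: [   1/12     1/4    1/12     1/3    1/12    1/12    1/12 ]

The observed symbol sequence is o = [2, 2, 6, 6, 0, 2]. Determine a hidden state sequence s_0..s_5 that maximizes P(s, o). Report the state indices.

t=0: δ = [2.778e-02, 1.389e-02, 1.389e-02, 6.250e-02, 2.083e-02]  (obs o_0=2)
t=1: δ = [8.681e-04, 8.681e-04, 3.472e-03, 3.906e-03, 8.681e-04]  ψ = [3, 3, 3, 3, 3]  (obs o_1=2)
t=2: δ = [1.085e-04, 4.823e-05, 2.170e-04, 9.645e-05, 5.425e-05]  ψ = [3, 2, 3, 2, 3]  (obs o_2=6)
t=3: δ = [4.521e-06, 3.014e-06, 9.042e-06, 6.028e-06, 3.014e-06]  ψ = [0, 2, 2, 2, 2]  (obs o_3=6)
t=4: δ = [9.419e-08, 2.512e-07, 1.884e-07, 5.023e-07, 1.256e-07]  ψ = [0, 2, 2, 2, 2]  (obs o_4=0)
t=5: δ = [6.977e-09, 6.977e-09, 2.791e-08, 3.140e-08, 6.977e-09]  ψ = [1, 3, 3, 3, 3]  (obs o_5=2)
backtrack: best end state = 3; path = [3, 3, 2, 2, 3, 3]

path = [3, 3, 2, 2, 3, 3]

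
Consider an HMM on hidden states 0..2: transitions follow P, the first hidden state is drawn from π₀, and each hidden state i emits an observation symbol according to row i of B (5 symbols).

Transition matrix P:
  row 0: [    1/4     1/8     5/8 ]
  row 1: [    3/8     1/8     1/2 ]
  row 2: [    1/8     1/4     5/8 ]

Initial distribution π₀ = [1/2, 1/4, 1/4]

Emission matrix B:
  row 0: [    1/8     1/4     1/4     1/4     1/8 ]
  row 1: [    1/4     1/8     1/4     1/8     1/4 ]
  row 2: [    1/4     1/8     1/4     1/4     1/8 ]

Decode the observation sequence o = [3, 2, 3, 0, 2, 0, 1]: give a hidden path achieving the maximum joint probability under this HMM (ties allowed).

path = [0, 2, 2, 2, 2, 2, 2]

t=0: δ = [1.250e-01, 3.125e-02, 6.250e-02]  (obs o_0=3)
t=1: δ = [7.812e-03, 3.906e-03, 1.953e-02]  ψ = [0, 0, 0]  (obs o_1=2)
t=2: δ = [6.104e-04, 6.104e-04, 3.052e-03]  ψ = [2, 2, 2]  (obs o_2=3)
t=3: δ = [4.768e-05, 1.907e-04, 4.768e-04]  ψ = [2, 2, 2]  (obs o_3=0)
t=4: δ = [1.788e-05, 2.980e-05, 7.451e-05]  ψ = [1, 2, 2]  (obs o_4=2)
t=5: δ = [1.397e-06, 4.657e-06, 1.164e-05]  ψ = [1, 2, 2]  (obs o_5=0)
t=6: δ = [4.366e-07, 3.638e-07, 9.095e-07]  ψ = [1, 2, 2]  (obs o_6=1)
backtrack: best end state = 2; path = [0, 2, 2, 2, 2, 2, 2]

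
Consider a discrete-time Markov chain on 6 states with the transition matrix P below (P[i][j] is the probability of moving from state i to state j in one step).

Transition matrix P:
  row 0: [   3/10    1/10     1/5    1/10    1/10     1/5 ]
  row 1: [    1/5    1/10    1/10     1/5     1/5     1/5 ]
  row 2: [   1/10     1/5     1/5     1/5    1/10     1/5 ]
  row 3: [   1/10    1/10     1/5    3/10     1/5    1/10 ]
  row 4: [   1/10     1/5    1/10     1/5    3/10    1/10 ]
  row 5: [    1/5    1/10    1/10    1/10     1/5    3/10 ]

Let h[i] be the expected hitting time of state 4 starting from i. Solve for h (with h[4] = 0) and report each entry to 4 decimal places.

h = [6.7488, 6.0136, 6.6001, 5.9968, 0.0000, 6.0154]

First-step conditioning: h[4] = 0; for i ≠ 4, h[i] = 1 + Σ_k P[i][k]·h[k].
  h[0] = 1 + 3/10·h[0] + 1/10·h[1] + 1/5·h[2] + 1/10·h[3] + 1/5·h[5]
  h[1] = 1 + 1/5·h[0] + 1/10·h[1] + 1/10·h[2] + 1/5·h[3] + 1/5·h[5]
  h[2] = 1 + 1/10·h[0] + 1/5·h[1] + 1/5·h[2] + 1/5·h[3] + 1/5·h[5]
  h[3] = 1 + 1/10·h[0] + 1/10·h[1] + 1/5·h[2] + 3/10·h[3] + 1/10·h[5]
  h[5] = 1 + 1/5·h[0] + 1/10·h[1] + 1/10·h[2] + 1/10·h[3] + 3/10·h[5]
Solving the 5×5 linear system over states ≠ 4 gives exactly h = [1370/203, 64700/10759, 71010/10759, 64520/10759, 0, 64720/10759] (h[4] = 0 is the target).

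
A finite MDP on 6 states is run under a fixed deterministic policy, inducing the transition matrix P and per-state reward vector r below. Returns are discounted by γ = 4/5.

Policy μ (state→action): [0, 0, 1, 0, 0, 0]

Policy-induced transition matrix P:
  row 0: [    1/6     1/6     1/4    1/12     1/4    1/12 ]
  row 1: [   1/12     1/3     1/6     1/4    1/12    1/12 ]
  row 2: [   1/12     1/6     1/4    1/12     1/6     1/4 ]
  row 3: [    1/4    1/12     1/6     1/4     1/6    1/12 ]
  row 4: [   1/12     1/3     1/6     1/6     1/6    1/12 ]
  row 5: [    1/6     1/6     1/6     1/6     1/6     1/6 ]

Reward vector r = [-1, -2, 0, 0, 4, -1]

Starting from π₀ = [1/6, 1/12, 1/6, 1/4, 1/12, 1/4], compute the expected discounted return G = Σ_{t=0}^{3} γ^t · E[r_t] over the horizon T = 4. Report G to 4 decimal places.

G = -0.2443

t=0: π = [0.1667, 0.0833, 0.1667, 0.2500, 0.0833, 0.2500], E[r] = -0.2500, γ^t·E[r] = -0.250000, running G = -0.250000
t=1: π = [0.1597, 0.1736, 0.1944, 0.1667, 0.1736, 0.1319], E[r] = 0.0556, γ^t·E[r] = 0.044444, running G = -0.205556
t=2: π = [0.1354, 0.2106, 0.1962, 0.1655, 0.1655, 0.1267], E[r] = -0.0214, γ^t·E[r] = -0.013704, running G = -0.219259
t=3: π = [0.1328, 0.2156, 0.1943, 0.1704, 0.1604, 0.1266], E[r] = -0.0489, γ^t·E[r] = -0.025037, running G = -0.244296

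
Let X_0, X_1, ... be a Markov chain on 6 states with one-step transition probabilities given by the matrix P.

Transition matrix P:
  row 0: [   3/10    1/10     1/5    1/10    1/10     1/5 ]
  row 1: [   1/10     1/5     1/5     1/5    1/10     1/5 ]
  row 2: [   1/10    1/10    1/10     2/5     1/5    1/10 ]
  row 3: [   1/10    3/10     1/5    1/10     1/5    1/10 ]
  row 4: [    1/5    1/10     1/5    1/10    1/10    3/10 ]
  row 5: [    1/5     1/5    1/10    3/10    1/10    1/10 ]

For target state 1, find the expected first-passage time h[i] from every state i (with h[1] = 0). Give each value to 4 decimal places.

First-step conditioning: h[1] = 0; for i ≠ 1, h[i] = 1 + Σ_k P[i][k]·h[k].
  h[0] = 1 + 3/10·h[0] + 1/5·h[2] + 1/10·h[3] + 1/10·h[4] + 1/5·h[5]
  h[2] = 1 + 1/10·h[0] + 1/10·h[2] + 2/5·h[3] + 1/5·h[4] + 1/10·h[5]
  h[3] = 1 + 1/10·h[0] + 1/5·h[2] + 1/10·h[3] + 1/5·h[4] + 1/10·h[5]
  h[4] = 1 + 1/5·h[0] + 1/5·h[2] + 1/10·h[3] + 1/10·h[4] + 3/10·h[5]
  h[5] = 1 + 1/5·h[0] + 1/10·h[2] + 3/10·h[3] + 1/10·h[4] + 1/10·h[5]
Solving the 5×5 linear system over states ≠ 1 gives exactly h = [60905/9303, 0, 58370/9303, 49390/9303, 2865/443, 17835/3101] (h[1] = 0 is the target).

h = [6.5468, 0.0000, 6.2743, 5.3090, 6.4673, 5.7514]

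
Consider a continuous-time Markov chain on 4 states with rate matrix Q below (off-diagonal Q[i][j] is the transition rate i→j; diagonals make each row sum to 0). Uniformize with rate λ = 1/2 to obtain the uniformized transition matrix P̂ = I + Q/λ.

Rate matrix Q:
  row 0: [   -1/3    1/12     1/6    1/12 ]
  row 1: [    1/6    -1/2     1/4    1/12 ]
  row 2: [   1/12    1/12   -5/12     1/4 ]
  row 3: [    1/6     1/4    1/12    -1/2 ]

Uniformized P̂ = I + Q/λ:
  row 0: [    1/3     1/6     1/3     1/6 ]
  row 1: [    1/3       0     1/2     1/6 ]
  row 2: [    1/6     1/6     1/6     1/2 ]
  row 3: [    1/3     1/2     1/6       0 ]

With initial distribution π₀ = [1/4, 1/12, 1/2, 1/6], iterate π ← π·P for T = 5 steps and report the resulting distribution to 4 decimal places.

t=0: π = [0.2500, 0.0833, 0.5000, 0.1667]
t=1: π = [0.2500, 0.2083, 0.2361, 0.3056]
t=2: π = [0.2940, 0.2338, 0.2778, 0.1944]
t=3: π = [0.2870, 0.1925, 0.2936, 0.2269]
t=4: π = [0.2844, 0.2102, 0.2787, 0.2267]
t=5: π = [0.2869, 0.2072, 0.2841, 0.2218]

π = [0.2869, 0.2072, 0.2841, 0.2218]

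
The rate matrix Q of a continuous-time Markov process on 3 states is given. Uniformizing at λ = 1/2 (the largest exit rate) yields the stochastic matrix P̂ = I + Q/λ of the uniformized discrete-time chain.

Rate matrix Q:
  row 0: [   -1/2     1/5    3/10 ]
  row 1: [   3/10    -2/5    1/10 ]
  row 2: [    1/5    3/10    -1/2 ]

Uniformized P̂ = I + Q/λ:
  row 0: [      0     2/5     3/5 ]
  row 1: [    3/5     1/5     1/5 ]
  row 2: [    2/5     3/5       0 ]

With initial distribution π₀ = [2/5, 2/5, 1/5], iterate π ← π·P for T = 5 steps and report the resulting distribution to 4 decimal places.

t=0: π = [0.4000, 0.4000, 0.2000]
t=1: π = [0.3200, 0.3600, 0.3200]
t=2: π = [0.3440, 0.3920, 0.2640]
t=3: π = [0.3408, 0.3744, 0.2848]
t=4: π = [0.3386, 0.3821, 0.2794]
t=5: π = [0.3410, 0.3795, 0.2796]

π = [0.3410, 0.3795, 0.2796]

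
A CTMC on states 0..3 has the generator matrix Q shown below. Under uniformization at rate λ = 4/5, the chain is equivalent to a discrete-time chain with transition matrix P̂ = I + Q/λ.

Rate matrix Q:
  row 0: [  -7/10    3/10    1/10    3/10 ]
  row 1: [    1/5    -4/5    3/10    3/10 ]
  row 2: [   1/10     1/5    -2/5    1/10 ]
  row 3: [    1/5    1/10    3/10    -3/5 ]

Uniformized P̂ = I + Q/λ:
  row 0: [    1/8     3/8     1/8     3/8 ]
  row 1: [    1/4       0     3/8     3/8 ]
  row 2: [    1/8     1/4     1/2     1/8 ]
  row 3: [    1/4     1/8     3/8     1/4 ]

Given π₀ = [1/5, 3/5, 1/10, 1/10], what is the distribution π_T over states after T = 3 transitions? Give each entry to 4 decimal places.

t=0: π = [0.2000, 0.6000, 0.1000, 0.1000]
t=1: π = [0.2125, 0.1125, 0.3375, 0.3375]
t=2: π = [0.1813, 0.2063, 0.3641, 0.2484]
t=3: π = [0.1818, 0.1900, 0.3752, 0.2529]

π = [0.1818, 0.1900, 0.3752, 0.2529]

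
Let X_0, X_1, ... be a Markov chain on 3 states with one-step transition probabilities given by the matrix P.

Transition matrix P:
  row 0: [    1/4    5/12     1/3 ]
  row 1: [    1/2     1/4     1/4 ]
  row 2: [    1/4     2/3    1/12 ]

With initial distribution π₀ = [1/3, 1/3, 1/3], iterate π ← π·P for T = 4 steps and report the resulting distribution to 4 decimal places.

t=0: π = [0.3333, 0.3333, 0.3333]
t=1: π = [0.3333, 0.4444, 0.2222]
t=2: π = [0.3611, 0.3981, 0.2407]
t=3: π = [0.3495, 0.4105, 0.2400]
t=4: π = [0.3526, 0.4082, 0.2391]

π = [0.3526, 0.4082, 0.2391]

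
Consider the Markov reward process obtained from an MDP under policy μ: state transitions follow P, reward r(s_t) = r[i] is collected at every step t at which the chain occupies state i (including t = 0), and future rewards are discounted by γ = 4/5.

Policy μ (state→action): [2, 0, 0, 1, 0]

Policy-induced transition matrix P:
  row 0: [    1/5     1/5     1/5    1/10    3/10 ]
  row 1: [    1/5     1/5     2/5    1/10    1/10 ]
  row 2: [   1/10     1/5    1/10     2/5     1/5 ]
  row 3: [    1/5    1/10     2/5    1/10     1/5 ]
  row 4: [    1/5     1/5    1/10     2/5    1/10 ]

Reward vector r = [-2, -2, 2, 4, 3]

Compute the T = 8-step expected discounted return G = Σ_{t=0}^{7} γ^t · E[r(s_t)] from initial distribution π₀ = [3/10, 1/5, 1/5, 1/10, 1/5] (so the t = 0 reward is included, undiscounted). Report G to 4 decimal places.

t=0: π = [0.3000, 0.2000, 0.2000, 0.1000, 0.2000], E[r] = 0.4000, γ^t·E[r] = 0.400000, running G = 0.400000
t=1: π = [0.1800, 0.1900, 0.2200, 0.2200, 0.1900], E[r] = 1.1500, γ^t·E[r] = 0.920000, running G = 1.320000
t=2: π = [0.1780, 0.1780, 0.2410, 0.2230, 0.1800], E[r] = 1.2020, γ^t·E[r] = 0.769280, running G = 2.089280
t=3: π = [0.1759, 0.1777, 0.2381, 0.2263, 0.1820], E[r] = 1.2202, γ^t·E[r] = 0.624742, running G = 2.714022
t=4: π = [0.1762, 0.1774, 0.2388, 0.2260, 0.1816], E[r] = 1.2194, γ^t·E[r] = 0.499483, running G = 3.213505
t=5: π = [0.1761, 0.1774, 0.2386, 0.2261, 0.1817], E[r] = 1.2199, γ^t·E[r] = 0.399735, running G = 3.613240
t=6: π = [0.1761, 0.1774, 0.2387, 0.2261, 0.1817], E[r] = 1.2198, γ^t·E[r] = 0.319769, running G = 3.933009
t=7: π = [0.1761, 0.1774, 0.2387, 0.2261, 0.1817], E[r] = 1.2198, γ^t·E[r] = 0.255818, running G = 4.188827

G = 4.1888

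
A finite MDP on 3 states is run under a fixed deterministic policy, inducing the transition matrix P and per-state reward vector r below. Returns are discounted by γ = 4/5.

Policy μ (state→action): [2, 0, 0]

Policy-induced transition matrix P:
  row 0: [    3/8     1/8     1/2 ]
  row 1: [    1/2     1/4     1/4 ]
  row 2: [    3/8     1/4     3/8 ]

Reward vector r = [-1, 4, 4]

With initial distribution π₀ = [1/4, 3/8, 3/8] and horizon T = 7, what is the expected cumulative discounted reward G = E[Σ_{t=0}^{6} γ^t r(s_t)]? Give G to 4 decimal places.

t=0: π = [0.2500, 0.3750, 0.3750], E[r] = 2.7500, γ^t·E[r] = 2.750000, running G = 2.750000
t=1: π = [0.4219, 0.2188, 0.3594], E[r] = 1.8906, γ^t·E[r] = 1.512500, running G = 4.262500
t=2: π = [0.4023, 0.1973, 0.4004], E[r] = 1.9883, γ^t·E[r] = 1.272500, running G = 5.535000
t=3: π = [0.3997, 0.1997, 0.4006], E[r] = 2.0017, γ^t·E[r] = 1.024875, running G = 6.559875
t=4: π = [0.4000, 0.2000, 0.4000], E[r] = 2.0002, γ^t·E[r] = 0.819275, running G = 7.379150
t=5: π = [0.4000, 0.2000, 0.4000], E[r] = 2.0000, γ^t·E[r] = 0.655351, running G = 8.034501
t=6: π = [0.4000, 0.2000, 0.4000], E[r] = 2.0000, γ^t·E[r] = 0.524287, running G = 8.558789

G = 8.5588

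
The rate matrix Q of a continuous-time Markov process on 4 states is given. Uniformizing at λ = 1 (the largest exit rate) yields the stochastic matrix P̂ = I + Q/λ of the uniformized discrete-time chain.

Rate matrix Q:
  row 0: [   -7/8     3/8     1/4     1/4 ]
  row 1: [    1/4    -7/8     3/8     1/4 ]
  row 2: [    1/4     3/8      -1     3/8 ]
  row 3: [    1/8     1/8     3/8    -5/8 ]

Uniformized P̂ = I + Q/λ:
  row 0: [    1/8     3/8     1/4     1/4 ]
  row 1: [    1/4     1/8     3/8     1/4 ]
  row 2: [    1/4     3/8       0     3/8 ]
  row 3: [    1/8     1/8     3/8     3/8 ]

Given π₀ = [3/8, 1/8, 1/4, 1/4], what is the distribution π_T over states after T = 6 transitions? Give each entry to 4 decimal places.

t=0: π = [0.3750, 0.1250, 0.2500, 0.2500]
t=1: π = [0.1719, 0.2813, 0.2344, 0.3125]
t=2: π = [0.1895, 0.2266, 0.2656, 0.3184]
t=3: π = [0.1865, 0.2388, 0.2517, 0.3230]
t=4: π = [0.1863, 0.2346, 0.2573, 0.3218]
t=5: π = [0.1865, 0.2359, 0.2552, 0.3224]
t=6: π = [0.1864, 0.2354, 0.2560, 0.3222]

π = [0.1864, 0.2354, 0.2560, 0.3222]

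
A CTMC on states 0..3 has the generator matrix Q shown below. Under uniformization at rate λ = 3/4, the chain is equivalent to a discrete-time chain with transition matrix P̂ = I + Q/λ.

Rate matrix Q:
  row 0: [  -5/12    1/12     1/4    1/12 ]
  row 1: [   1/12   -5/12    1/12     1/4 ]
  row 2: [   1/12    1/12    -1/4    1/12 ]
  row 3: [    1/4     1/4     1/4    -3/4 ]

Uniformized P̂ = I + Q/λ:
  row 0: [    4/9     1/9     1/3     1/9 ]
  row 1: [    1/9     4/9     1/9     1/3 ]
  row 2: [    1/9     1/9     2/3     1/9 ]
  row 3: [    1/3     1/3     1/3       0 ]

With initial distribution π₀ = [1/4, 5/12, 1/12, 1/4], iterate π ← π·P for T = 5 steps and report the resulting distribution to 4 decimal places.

π = [0.2165, 0.2172, 0.4222, 0.1441]

t=0: π = [0.2500, 0.4167, 0.0833, 0.2500]
t=1: π = [0.2500, 0.3056, 0.2685, 0.1759]
t=2: π = [0.2335, 0.2521, 0.3549, 0.1595]
t=3: π = [0.2244, 0.2306, 0.3956, 0.1494]
t=4: π = [0.2191, 0.2212, 0.4140, 0.1457]
t=5: π = [0.2165, 0.2172, 0.4222, 0.1441]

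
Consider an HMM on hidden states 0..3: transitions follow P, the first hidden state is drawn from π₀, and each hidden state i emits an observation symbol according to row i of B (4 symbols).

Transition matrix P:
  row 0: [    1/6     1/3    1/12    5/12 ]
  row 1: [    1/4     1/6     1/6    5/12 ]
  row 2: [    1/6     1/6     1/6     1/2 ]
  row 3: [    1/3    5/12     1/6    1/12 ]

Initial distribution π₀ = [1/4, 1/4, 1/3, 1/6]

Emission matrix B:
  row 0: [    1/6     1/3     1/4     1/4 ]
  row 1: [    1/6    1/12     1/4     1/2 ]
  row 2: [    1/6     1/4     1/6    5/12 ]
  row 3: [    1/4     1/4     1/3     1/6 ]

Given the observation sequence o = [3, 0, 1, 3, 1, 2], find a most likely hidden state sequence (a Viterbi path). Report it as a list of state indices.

t=0: δ = [6.250e-02, 1.250e-01, 1.389e-01, 2.778e-02]  (obs o_0=3)
t=1: δ = [5.208e-03, 3.858e-03, 3.858e-03, 1.736e-02]  ψ = [1, 2, 2, 2]  (obs o_1=0)
t=2: δ = [1.929e-03, 6.028e-04, 7.234e-04, 5.425e-04]  ψ = [3, 3, 3, 0]  (obs o_2=1)
t=3: δ = [8.038e-05, 3.215e-04, 6.698e-05, 1.340e-04]  ψ = [0, 0, 0, 0]  (obs o_3=3)
t=4: δ = [2.679e-05, 4.651e-06, 1.340e-05, 3.349e-05]  ψ = [1, 3, 1, 1]  (obs o_4=1)
t=5: δ = [2.791e-06, 3.489e-06, 9.303e-07, 3.721e-06]  ψ = [3, 3, 3, 0]  (obs o_5=2)
backtrack: best end state = 3; path = [2, 3, 0, 1, 0, 3]

path = [2, 3, 0, 1, 0, 3]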